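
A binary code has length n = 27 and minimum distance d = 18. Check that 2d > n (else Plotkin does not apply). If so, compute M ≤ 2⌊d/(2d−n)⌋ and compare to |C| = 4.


Plotkin bound M ≤ 4; given |C| = 4 ≤ bound (satisfied).

Check applicability: 2d = 36, n = 27.
2d − n = 9 > 0, so Plotkin applies.
Compute d/(2d−n) = 18/9 ≈ 2.0000.
⌊d/(2d−n)⌋ = 2.
Plotkin bound: M ≤ 2·2 = 4.
Given |C| = 4, check: satisfied.
This |C| is at the Plotkin bound.


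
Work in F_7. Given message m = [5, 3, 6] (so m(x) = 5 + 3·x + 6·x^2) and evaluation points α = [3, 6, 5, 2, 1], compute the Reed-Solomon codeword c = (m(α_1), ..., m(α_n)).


c = [5, 1, 2, 0, 0]

Message polynomial: m(x) = 5 + 3·x + 6·x^2 (mod 7).
For each evaluation point α_i, compute m(α_i) mod 7:
  α_1 = 3: Horner steps 6 → 0 → 5, so m(3) = 5.
  α_2 = 6: Horner steps 6 → 4 → 1, so m(6) = 1.
  α_3 = 5: Horner steps 6 → 5 → 2, so m(5) = 2.
  α_4 = 2: Horner steps 6 → 1 → 0, so m(2) = 0.
  α_5 = 1: Horner steps 6 → 2 → 0, so m(1) = 0.
Codeword c = [5, 1, 2, 0, 0] ∈ F_7^5.


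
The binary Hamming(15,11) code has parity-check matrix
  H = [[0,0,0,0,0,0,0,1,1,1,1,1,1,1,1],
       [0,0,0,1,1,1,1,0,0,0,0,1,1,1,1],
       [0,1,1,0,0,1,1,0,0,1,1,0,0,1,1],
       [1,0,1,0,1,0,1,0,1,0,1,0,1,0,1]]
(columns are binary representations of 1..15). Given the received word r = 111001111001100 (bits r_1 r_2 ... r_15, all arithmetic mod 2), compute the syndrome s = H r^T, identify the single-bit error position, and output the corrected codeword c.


s = (0, 0, 0, 1)^T, error position = 1, corrected codeword c = 011001111001100

Compute s = H r^T mod 2 one row at a time:
  s_1 = 1 + 1 + 0 + 0 + 1 + 1 + 0 + 0 = 4 ≡ 0 (mod 2).
  s_2 = 0 + 0 + 1 + 1 + 1 + 1 + 0 + 0 = 4 ≡ 0 (mod 2).
  s_3 = 1 + 1 + 1 + 1 + 0 + 0 + 0 + 0 = 4 ≡ 0 (mod 2).
  s_4 = 1 + 1 + 0 + 1 + 1 + 0 + 1 + 0 = 5 ≡ 1 (mod 2).
s = (0, 0, 0, 1)^T — this equals column 1 of H (binary 0001), so error is at position 1.
Correct: flip bit 1 of r = 111001111001100 to get c = 011001111001100.


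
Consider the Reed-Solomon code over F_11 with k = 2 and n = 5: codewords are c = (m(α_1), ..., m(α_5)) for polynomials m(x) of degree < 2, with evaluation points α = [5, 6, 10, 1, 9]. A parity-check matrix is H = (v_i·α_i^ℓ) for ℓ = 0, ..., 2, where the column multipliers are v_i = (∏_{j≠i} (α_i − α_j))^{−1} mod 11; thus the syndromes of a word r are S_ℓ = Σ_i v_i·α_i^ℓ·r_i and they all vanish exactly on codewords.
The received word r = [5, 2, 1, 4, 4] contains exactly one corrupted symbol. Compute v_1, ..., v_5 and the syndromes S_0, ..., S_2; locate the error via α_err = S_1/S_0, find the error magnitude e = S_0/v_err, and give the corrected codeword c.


S = (2, 2, 2), error at position 4, error magnitude e = 9, c = [5, 2, 1, 6, 4].

Step 1: column multipliers v_i = (∏_{j≠i}(α_i − α_j))^{−1} mod 11.
  i = 1 (α = 5): (5−6)(5−10)(5−1)(5−9) = (−1)·(−5)·4·(−4) = −80 ≡ 8, so v_1 = 8^{−1} = 7 (mod 11).
  i = 2 (α = 6): (6−5)(6−10)(6−1)(6−9) = 1·(−4)·5·(−3) = 60 ≡ 5, so v_2 = 5^{−1} = 9 (mod 11).
  i = 3 (α = 10): (10−5)(10−6)(10−1)(10−9) = 5·4·9·1 = 180 ≡ 4, so v_3 = 4^{−1} = 3 (mod 11).
  i = 4 (α = 1): (1−5)(1−6)(1−10)(1−9) = (−4)·(−5)·(−9)·(−8) = 1440 ≡ 10, so v_4 = 10^{−1} = 10 (mod 11).
  i = 5 (α = 9): (9−5)(9−6)(9−10)(9−1) = 4·3·(−1)·8 = −96 ≡ 3, so v_5 = 3^{−1} = 4 (mod 11).
  v = [7, 9, 3, 10, 4].
Step 2: syndromes of r = [5, 2, 1, 4, 4] (all sums mod 11).
  S_0 = Σ v_i r_i = 7·5 + 9·2 + 3·1 + 10·4 + 4·4 = 112 ≡ 2.
  S_1 = Σ v_i α_i r_i = 7·5·5 + 9·6·2 + 3·10·1 + 10·1·4 + 4·9·4 = 497 ≡ 2.
  α_i^2 mod 11 = [3, 3, 1, 1, 4].
  S_2 = Σ v_i α_i^2 r_i = 7·3·5 + 9·3·2 + 3·1·1 + 10·1·4 + 4·4·4 = 266 ≡ 2.
  S = (2, 2, 2) ≠ 0, so r is not a codeword (an error is present).
Step 3: locate the error. For a single error e at position i, S_ℓ = v_i·e·α_i^ℓ, so α_err = S_1/S_0.
  S_0^{−1} = 2^{−1} = 6 (mod 11), so α_err = 2·6 = 12 ≡ 1 = α_4. Error position i = 4.
  Consistency check: S_2/S_1 = 2·6 = 12 ≡ 1 = α_err ✓ (single-error assumption holds).
Step 4: error magnitude e = S_0/v_4 = S_0·∏_{j≠4}(α_4 − α_j) = 2·10 = 20 ≡ 9 (mod 11).
Step 5: correct position 4: c_4 = r_4 − e = 4 − 9 ≡ 6 (mod 11). Hence c = [5, 2, 1, 6, 4].
  Check: interpolating c through the α_i gives m(x) = 9 + 8·x (degree < 2) with m(α_i) = c_i for every i, so c is indeed a codeword.


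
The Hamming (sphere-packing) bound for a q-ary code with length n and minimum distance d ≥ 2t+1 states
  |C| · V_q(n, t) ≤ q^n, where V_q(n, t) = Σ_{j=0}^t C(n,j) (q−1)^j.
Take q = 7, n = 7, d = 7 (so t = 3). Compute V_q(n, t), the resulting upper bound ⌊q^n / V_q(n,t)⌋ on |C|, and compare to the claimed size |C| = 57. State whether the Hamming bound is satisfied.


V_q(n, t) = 8359, q^n = 823543, Hamming bound = 98, |C| = 57 ≤ bound (satisfied).

Step 1: Compute V_q(n, t) = Σ_{j=0}^3 C(n, j) (q−1)^j.
  j = 0: C(7,0)·(6)^0 = 1·1 = 1.
  j = 1: C(7,1)·(6)^1 = 7·6 = 42.
  j = 2: C(7,2)·(6)^2 = 21·36 = 756.
  j = 3: C(7,3)·(6)^3 = 35·216 = 7560.
  V_q(n, t) = 1 + 42 + 756 + 7560 = 8359.
Step 2: q^n = 7^7 = 823543.
Step 3: Hamming bound ⌊q^n / V_q(n,t)⌋ = ⌊823543/8359⌋ = 98.
Step 4: Compare |C| = 57 to 98: satisfied.
The claimed |C| lies below the Hamming bound.


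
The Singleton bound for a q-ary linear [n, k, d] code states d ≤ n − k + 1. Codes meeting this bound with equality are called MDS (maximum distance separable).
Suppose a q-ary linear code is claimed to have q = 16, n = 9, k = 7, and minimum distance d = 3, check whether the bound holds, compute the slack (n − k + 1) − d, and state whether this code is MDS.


Singleton RHS = n − k + 1 = 3, slack = 0, bound satisfied, MDS.

Singleton bound: d ≤ n − k + 1.
Here n = 9, k = 7, so n − k + 1 = 3.
Given d = 3, check d ≤ 3: YES.
Slack = (n − k + 1) − d = 0.
The code is MDS (slack = 0).
Description: the claimed parameters are [9, 7, 3]_16; such a code would be MDS (meets Singleton bound).


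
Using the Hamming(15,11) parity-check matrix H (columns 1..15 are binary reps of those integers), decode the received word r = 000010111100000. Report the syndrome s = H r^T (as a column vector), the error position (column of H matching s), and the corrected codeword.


s = (1, 0, 0, 1)^T, error position = 9, corrected codeword c = 000010110100000

Compute s = H r^T mod 2 one row at a time:
  s_1 = 1 + 1 + 1 + 0 + 0 + 0 + 0 + 0 = 3 ≡ 1 (mod 2).
  s_2 = 0 + 1 + 0 + 1 + 0 + 0 + 0 + 0 = 2 ≡ 0 (mod 2).
  s_3 = 0 + 0 + 0 + 1 + 1 + 0 + 0 + 0 = 2 ≡ 0 (mod 2).
  s_4 = 0 + 0 + 1 + 1 + 1 + 0 + 0 + 0 = 3 ≡ 1 (mod 2).
s = (1, 0, 0, 1)^T — this equals column 9 of H (binary 1001), so error is at position 9.
Correct: flip bit 9 of r = 000010111100000 to get c = 000010110100000.


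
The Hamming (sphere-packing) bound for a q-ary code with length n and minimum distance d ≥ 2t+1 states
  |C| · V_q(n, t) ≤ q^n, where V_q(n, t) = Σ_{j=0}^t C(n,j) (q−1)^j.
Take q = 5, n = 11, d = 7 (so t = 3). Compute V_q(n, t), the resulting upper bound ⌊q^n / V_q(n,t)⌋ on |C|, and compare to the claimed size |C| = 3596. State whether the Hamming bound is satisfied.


V_q(n, t) = 11485, q^n = 48828125, Hamming bound = 4251, |C| = 3596 ≤ bound (satisfied).

Step 1: Compute V_q(n, t) = Σ_{j=0}^3 C(n, j) (q−1)^j.
  j = 0: C(11,0)·(4)^0 = 1·1 = 1.
  j = 1: C(11,1)·(4)^1 = 11·4 = 44.
  j = 2: C(11,2)·(4)^2 = 55·16 = 880.
  j = 3: C(11,3)·(4)^3 = 165·64 = 10560.
  V_q(n, t) = 1 + 44 + 880 + 10560 = 11485.
Step 2: q^n = 5^11 = 48828125.
Step 3: Hamming bound ⌊q^n / V_q(n,t)⌋ = ⌊48828125/11485⌋ = 4251.
Step 4: Compare |C| = 3596 to 4251: satisfied.
The claimed |C| lies below the Hamming bound.


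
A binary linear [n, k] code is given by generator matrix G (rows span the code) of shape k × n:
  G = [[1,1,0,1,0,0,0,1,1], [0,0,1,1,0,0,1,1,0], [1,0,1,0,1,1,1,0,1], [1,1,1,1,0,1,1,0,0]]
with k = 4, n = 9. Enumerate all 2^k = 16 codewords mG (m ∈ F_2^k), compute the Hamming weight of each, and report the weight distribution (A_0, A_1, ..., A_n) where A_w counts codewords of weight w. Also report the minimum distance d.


Weight distribution: A_0 = 1, A_3 = 3, A_4 = 3, A_5 = 4, A_6 = 4, A_7 = 1. Minimum distance d = 3.

Enumerate all 2^4 = 16 messages m ∈ F_2^4.
For each, compute codeword c = mG in F_2^9, then tally its weight.
  m = 0000 → c = 000000000, weight = 0.
  m = 1000 → c = 110100011, weight = 5.
  m = 0100 → c = 001100110, weight = 4.
  m = 1100 → c = 111000101, weight = 5.
  m = 0010 → c = 101011101, weight = 6.
  m = 1010 → c = 011111110, weight = 7.
  m = 0110 → c = 100111011, weight = 6.
  m = 1110 → c = 010011000, weight = 3.
  m = 0001 → c = 111101100, weight = 6.
  m = 1001 → c = 001001111, weight = 5.
  m = 0101 → c = 110001010, weight = 4.
  m = 1101 → c = 000101001, weight = 3.
  m = 0011 → c = 010110001, weight = 4.
  m = 1011 → c = 100010010, weight = 3.
  m = 0111 → c = 011010111, weight = 6.
  m = 1111 → c = 101110100, weight = 5.
Tally weights:
  weight 0: 1 codewords.
  weight 3: 3 codewords.
  weight 4: 3 codewords.
  weight 5: 4 codewords.
  weight 6: 4 codewords.
  weight 7: 1 codewords.
Minimum distance d = smallest w > 0 with A_w > 0 = 3.
Sanity: Σ A_w = 16 = 2^4 = 16 ✓.


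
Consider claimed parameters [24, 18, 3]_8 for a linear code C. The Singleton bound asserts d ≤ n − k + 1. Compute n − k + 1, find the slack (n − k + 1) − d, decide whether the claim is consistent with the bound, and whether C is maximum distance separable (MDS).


Singleton RHS = n − k + 1 = 7, slack = 4, bound satisfied, not MDS.

Singleton bound: d ≤ n − k + 1.
Here n = 24, k = 18, so n − k + 1 = 7.
Given d = 3, check d ≤ 7: YES.
Slack = (n − k + 1) − d = 4.
The code is NOT MDS (slack = 4 > 0).
Description: the claimed parameters are [24, 18, 3]_8; such a code would be non-MDS.


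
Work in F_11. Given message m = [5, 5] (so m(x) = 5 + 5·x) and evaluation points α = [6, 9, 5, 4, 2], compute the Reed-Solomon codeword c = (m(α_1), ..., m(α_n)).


c = [2, 6, 8, 3, 4]

Message polynomial: m(x) = 5 + 5·x (mod 11).
For each evaluation point α_i, compute m(α_i) mod 11:
  α_1 = 6: Horner steps 5 → 2, so m(6) = 2.
  α_2 = 9: Horner steps 5 → 6, so m(9) = 6.
  α_3 = 5: Horner steps 5 → 8, so m(5) = 8.
  α_4 = 4: Horner steps 5 → 3, so m(4) = 3.
  α_5 = 2: Horner steps 5 → 4, so m(2) = 4.
Codeword c = [2, 6, 8, 3, 4] ∈ F_11^5.


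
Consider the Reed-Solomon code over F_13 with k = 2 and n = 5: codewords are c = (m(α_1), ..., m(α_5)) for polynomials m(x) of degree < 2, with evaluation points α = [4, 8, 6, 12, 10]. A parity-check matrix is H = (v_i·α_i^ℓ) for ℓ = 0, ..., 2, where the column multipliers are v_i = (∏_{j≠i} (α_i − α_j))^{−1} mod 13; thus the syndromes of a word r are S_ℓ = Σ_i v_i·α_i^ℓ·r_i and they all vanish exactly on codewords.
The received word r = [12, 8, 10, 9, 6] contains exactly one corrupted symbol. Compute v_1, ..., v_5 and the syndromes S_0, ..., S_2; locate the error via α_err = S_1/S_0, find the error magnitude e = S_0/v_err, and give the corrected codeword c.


S = (10, 3, 10), error at position 4, error magnitude e = 5, c = [12, 8, 10, 4, 6].

Step 1: column multipliers v_i = (∏_{j≠i}(α_i − α_j))^{−1} mod 13.
  i = 1 (α = 4): (4−8)(4−6)(4−12)(4−10) = (−4)·(−2)·(−8)·(−6) = 384 ≡ 7, so v_1 = 7^{−1} = 2 (mod 13).
  i = 2 (α = 8): (8−4)(8−6)(8−12)(8−10) = 4·2·(−4)·(−2) = 64 ≡ 12, so v_2 = 12^{−1} = 12 (mod 13).
  i = 3 (α = 6): (6−4)(6−8)(6−12)(6−10) = 2·(−2)·(−6)·(−4) = −96 ≡ 8, so v_3 = 8^{−1} = 5 (mod 13).
  i = 4 (α = 12): (12−4)(12−8)(12−6)(12−10) = 8·4·6·2 = 384 ≡ 7, so v_4 = 7^{−1} = 2 (mod 13).
  i = 5 (α = 10): (10−4)(10−8)(10−6)(10−12) = 6·2·4·(−2) = −96 ≡ 8, so v_5 = 8^{−1} = 5 (mod 13).
  v = [2, 12, 5, 2, 5].
Step 2: syndromes of r = [12, 8, 10, 9, 6] (all sums mod 13).
  S_0 = Σ v_i r_i = 2·12 + 12·8 + 5·10 + 2·9 + 5·6 = 218 ≡ 10.
  S_1 = Σ v_i α_i r_i = 2·4·12 + 12·8·8 + 5·6·10 + 2·12·9 + 5·10·6 = 1680 ≡ 3.
  α_i^2 mod 13 = [3, 12, 10, 1, 9].
  S_2 = Σ v_i α_i^2 r_i = 2·3·12 + 12·12·8 + 5·10·10 + 2·1·9 + 5·9·6 = 2012 ≡ 10.
  S = (10, 3, 10) ≠ 0, so r is not a codeword (an error is present).
Step 3: locate the error. For a single error e at position i, S_ℓ = v_i·e·α_i^ℓ, so α_err = S_1/S_0.
  S_0^{−1} = 10^{−1} = 4 (mod 13), so α_err = 3·4 = 12 ≡ 12 = α_4. Error position i = 4.
  Consistency check: S_2/S_1 = 10·9 = 90 ≡ 12 = α_err ✓ (single-error assumption holds).
Step 4: error magnitude e = S_0/v_4 = S_0·∏_{j≠4}(α_4 − α_j) = 10·7 = 70 ≡ 5 (mod 13).
Step 5: correct position 4: c_4 = r_4 − e = 9 − 5 ≡ 4 (mod 13). Hence c = [12, 8, 10, 4, 6].
  Check: interpolating c through the α_i gives m(x) = 3 + 12·x (degree < 2) with m(α_i) = c_i for every i, so c is indeed a codeword.


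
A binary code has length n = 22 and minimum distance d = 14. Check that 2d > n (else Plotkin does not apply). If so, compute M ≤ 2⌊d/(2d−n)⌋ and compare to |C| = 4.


Plotkin bound M ≤ 4; given |C| = 4 ≤ bound (satisfied).

Check applicability: 2d = 28, n = 22.
2d − n = 6 > 0, so Plotkin applies.
Compute d/(2d−n) = 14/6 ≈ 2.3333.
⌊d/(2d−n)⌋ = 2.
Plotkin bound: M ≤ 2·2 = 4.
Given |C| = 4, check: satisfied.
This |C| is at the Plotkin bound.


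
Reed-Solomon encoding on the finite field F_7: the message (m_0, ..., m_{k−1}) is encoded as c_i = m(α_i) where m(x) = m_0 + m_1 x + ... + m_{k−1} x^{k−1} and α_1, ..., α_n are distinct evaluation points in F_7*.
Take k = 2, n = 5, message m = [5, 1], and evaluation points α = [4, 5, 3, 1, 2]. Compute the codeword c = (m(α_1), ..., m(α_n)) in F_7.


c = [2, 3, 1, 6, 0]

Message polynomial: m(x) = 5 + 1·x (mod 7).
For each evaluation point α_i, compute m(α_i) mod 7:
  α_1 = 4: Horner steps 1 → 2, so m(4) = 2.
  α_2 = 5: Horner steps 1 → 3, so m(5) = 3.
  α_3 = 3: Horner steps 1 → 1, so m(3) = 1.
  α_4 = 1: Horner steps 1 → 6, so m(1) = 6.
  α_5 = 2: Horner steps 1 → 0, so m(2) = 0.
Codeword c = [2, 3, 1, 6, 0] ∈ F_7^5.


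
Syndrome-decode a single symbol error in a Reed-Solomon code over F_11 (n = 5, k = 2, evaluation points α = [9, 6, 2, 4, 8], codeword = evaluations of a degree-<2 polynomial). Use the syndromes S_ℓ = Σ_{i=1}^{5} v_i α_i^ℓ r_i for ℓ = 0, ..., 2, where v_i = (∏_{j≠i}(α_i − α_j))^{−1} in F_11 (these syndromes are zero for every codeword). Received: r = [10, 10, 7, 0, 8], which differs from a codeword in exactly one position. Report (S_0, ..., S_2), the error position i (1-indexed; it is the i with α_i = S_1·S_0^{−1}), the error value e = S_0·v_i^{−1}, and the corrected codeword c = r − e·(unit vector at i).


S = (7, 9, 10), error at position 2, error magnitude e = 6, c = [10, 4, 7, 0, 8].

Step 1: column multipliers v_i = (∏_{j≠i}(α_i − α_j))^{−1} mod 11.
  i = 1 (α = 9): (9−6)(9−2)(9−4)(9−8) = 3·7·5·1 = 105 ≡ 6, so v_1 = 6^{−1} = 2 (mod 11).
  i = 2 (α = 6): (6−9)(6−2)(6−4)(6−8) = (−3)·4·2·(−2) = 48 ≡ 4, so v_2 = 4^{−1} = 3 (mod 11).
  i = 3 (α = 2): (2−9)(2−6)(2−4)(2−8) = (−7)·(−4)·(−2)·(−6) = 336 ≡ 6, so v_3 = 6^{−1} = 2 (mod 11).
  i = 4 (α = 4): (4−9)(4−6)(4−2)(4−8) = (−5)·(−2)·2·(−4) = −80 ≡ 8, so v_4 = 8^{−1} = 7 (mod 11).
  i = 5 (α = 8): (8−9)(8−6)(8−2)(8−4) = (−1)·2·6·4 = −48 ≡ 7, so v_5 = 7^{−1} = 8 (mod 11).
  v = [2, 3, 2, 7, 8].
Step 2: syndromes of r = [10, 10, 7, 0, 8] (all sums mod 11).
  S_0 = Σ v_i r_i = 2·10 + 3·10 + 2·7 + 7·0 + 8·8 = 128 ≡ 7.
  S_1 = Σ v_i α_i r_i = 2·9·10 + 3·6·10 + 2·2·7 + 7·4·0 + 8·8·8 = 900 ≡ 9.
  α_i^2 mod 11 = [4, 3, 4, 5, 9].
  S_2 = Σ v_i α_i^2 r_i = 2·4·10 + 3·3·10 + 2·4·7 + 7·5·0 + 8·9·8 = 802 ≡ 10.
  S = (7, 9, 10) ≠ 0, so r is not a codeword (an error is present).
Step 3: locate the error. For a single error e at position i, S_ℓ = v_i·e·α_i^ℓ, so α_err = S_1/S_0.
  S_0^{−1} = 7^{−1} = 8 (mod 11), so α_err = 9·8 = 72 ≡ 6 = α_2. Error position i = 2.
  Consistency check: S_2/S_1 = 10·5 = 50 ≡ 6 = α_err ✓ (single-error assumption holds).
Step 4: error magnitude e = S_0/v_2 = S_0·∏_{j≠2}(α_2 − α_j) = 7·4 = 28 ≡ 6 (mod 11).
Step 5: correct position 2: c_2 = r_2 − e = 10 − 6 ≡ 4 (mod 11). Hence c = [10, 4, 7, 0, 8].
  Check: interpolating c through the α_i gives m(x) = 3 + 2·x (degree < 2) with m(α_i) = c_i for every i, so c is indeed a codeword.


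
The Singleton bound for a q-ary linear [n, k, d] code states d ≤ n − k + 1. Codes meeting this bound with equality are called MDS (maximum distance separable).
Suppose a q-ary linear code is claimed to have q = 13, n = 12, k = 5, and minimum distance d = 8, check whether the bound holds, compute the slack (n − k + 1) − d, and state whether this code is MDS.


Singleton RHS = n − k + 1 = 8, slack = 0, bound satisfied, MDS.

Singleton bound: d ≤ n − k + 1.
Here n = 12, k = 5, so n − k + 1 = 8.
Given d = 8, check d ≤ 8: YES.
Slack = (n − k + 1) − d = 0.
The code is MDS (slack = 0).
Description: the claimed parameters are [12, 5, 8]_13; such a code would be MDS (meets Singleton bound).


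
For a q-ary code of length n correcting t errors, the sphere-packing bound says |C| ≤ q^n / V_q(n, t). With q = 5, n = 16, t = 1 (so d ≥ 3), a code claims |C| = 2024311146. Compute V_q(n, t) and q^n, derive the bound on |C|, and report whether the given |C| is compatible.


V_q(n, t) = 65, q^n = 152587890625, Hamming bound = 2347506009, |C| = 2024311146 ≤ bound (satisfied).

Step 1: Compute V_q(n, t) = Σ_{j=0}^1 C(n, j) (q−1)^j.
  j = 0: C(16,0)·(4)^0 = 1·1 = 1.
  j = 1: C(16,1)·(4)^1 = 16·4 = 64.
  V_q(n, t) = 1 + 64 = 65.
Step 2: q^n = 5^16 = 152587890625.
Step 3: Hamming bound ⌊q^n / V_q(n,t)⌋ = ⌊152587890625/65⌋ = 2347506009.
Step 4: Compare |C| = 2024311146 to 2347506009: satisfied.
The claimed |C| lies below the Hamming bound.


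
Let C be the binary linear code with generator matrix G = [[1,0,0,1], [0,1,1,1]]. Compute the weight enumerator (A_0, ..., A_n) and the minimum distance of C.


Weight distribution: A_0 = 1, A_2 = 1, A_3 = 2. Minimum distance d = 2.

Enumerate all 2^2 = 4 messages m ∈ F_2^2.
For each, compute codeword c = mG in F_2^4, then tally its weight.
  m = 00 → c = 0000, weight = 0.
  m = 10 → c = 1001, weight = 2.
  m = 01 → c = 0111, weight = 3.
  m = 11 → c = 1110, weight = 3.
Tally weights:
  weight 0: 1 codewords.
  weight 2: 1 codewords.
  weight 3: 2 codewords.
Minimum distance d = smallest w > 0 with A_w > 0 = 2.
Sanity: Σ A_w = 4 = 2^2 = 4 ✓.


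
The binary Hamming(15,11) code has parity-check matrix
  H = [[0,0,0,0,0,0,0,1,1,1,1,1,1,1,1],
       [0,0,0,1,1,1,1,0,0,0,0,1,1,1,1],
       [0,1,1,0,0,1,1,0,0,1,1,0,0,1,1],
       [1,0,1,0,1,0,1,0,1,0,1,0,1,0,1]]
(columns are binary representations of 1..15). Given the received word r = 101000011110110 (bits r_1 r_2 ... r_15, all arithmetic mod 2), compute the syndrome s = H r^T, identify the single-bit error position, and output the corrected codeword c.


s = (0, 0, 0, 1)^T, error position = 1, corrected codeword c = 001000011110110

Compute s = H r^T mod 2 one row at a time:
  s_1 = 1 + 1 + 1 + 1 + 0 + 1 + 1 + 0 = 6 ≡ 0 (mod 2).
  s_2 = 0 + 0 + 0 + 0 + 0 + 1 + 1 + 0 = 2 ≡ 0 (mod 2).
  s_3 = 0 + 1 + 0 + 0 + 1 + 1 + 1 + 0 = 4 ≡ 0 (mod 2).
  s_4 = 1 + 1 + 0 + 0 + 1 + 1 + 1 + 0 = 5 ≡ 1 (mod 2).
s = (0, 0, 0, 1)^T — this equals column 1 of H (binary 0001), so error is at position 1.
Correct: flip bit 1 of r = 101000011110110 to get c = 001000011110110.


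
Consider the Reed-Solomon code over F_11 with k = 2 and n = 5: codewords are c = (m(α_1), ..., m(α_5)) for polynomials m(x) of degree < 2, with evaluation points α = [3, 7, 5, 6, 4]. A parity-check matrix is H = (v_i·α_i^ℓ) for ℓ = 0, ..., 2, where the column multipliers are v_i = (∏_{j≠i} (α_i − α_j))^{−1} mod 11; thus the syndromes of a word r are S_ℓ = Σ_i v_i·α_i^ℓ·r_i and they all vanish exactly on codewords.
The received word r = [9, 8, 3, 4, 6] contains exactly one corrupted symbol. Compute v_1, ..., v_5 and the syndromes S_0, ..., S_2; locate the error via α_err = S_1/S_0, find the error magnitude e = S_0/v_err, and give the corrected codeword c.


S = (3, 7, 9), error at position 4, error magnitude e = 4, c = [9, 8, 3, 0, 6].

Step 1: column multipliers v_i = (∏_{j≠i}(α_i − α_j))^{−1} mod 11.
  i = 1 (α = 3): (3−7)(3−5)(3−6)(3−4) = (−4)·(−2)·(−3)·(−1) = 24 ≡ 2, so v_1 = 2^{−1} = 6 (mod 11).
  i = 2 (α = 7): (7−3)(7−5)(7−6)(7−4) = 4·2·1·3 = 24 ≡ 2, so v_2 = 2^{−1} = 6 (mod 11).
  i = 3 (α = 5): (5−3)(5−7)(5−6)(5−4) = 2·(−2)·(−1)·1 = 4 ≡ 4, so v_3 = 4^{−1} = 3 (mod 11).
  i = 4 (α = 6): (6−3)(6−7)(6−5)(6−4) = 3·(−1)·1·2 = −6 ≡ 5, so v_4 = 5^{−1} = 9 (mod 11).
  i = 5 (α = 4): (4−3)(4−7)(4−5)(4−6) = 1·(−3)·(−1)·(−2) = −6 ≡ 5, so v_5 = 5^{−1} = 9 (mod 11).
  v = [6, 6, 3, 9, 9].
Step 2: syndromes of r = [9, 8, 3, 4, 6] (all sums mod 11).
  S_0 = Σ v_i r_i = 6·9 + 6·8 + 3·3 + 9·4 + 9·6 = 201 ≡ 3.
  S_1 = Σ v_i α_i r_i = 6·3·9 + 6·7·8 + 3·5·3 + 9·6·4 + 9·4·6 = 975 ≡ 7.
  α_i^2 mod 11 = [9, 5, 3, 3, 5].
  S_2 = Σ v_i α_i^2 r_i = 6·9·9 + 6·5·8 + 3·3·3 + 9·3·4 + 9·5·6 = 1131 ≡ 9.
  S = (3, 7, 9) ≠ 0, so r is not a codeword (an error is present).
Step 3: locate the error. For a single error e at position i, S_ℓ = v_i·e·α_i^ℓ, so α_err = S_1/S_0.
  S_0^{−1} = 3^{−1} = 4 (mod 11), so α_err = 7·4 = 28 ≡ 6 = α_4. Error position i = 4.
  Consistency check: S_2/S_1 = 9·8 = 72 ≡ 6 = α_err ✓ (single-error assumption holds).
Step 4: error magnitude e = S_0/v_4 = S_0·∏_{j≠4}(α_4 − α_j) = 3·5 = 15 ≡ 4 (mod 11).
Step 5: correct position 4: c_4 = r_4 − e = 4 − 4 ≡ 0 (mod 11). Hence c = [9, 8, 3, 0, 6].
  Check: interpolating c through the α_i gives m(x) = 7 + 8·x (degree < 2) with m(α_i) = c_i for every i, so c is indeed a codeword.


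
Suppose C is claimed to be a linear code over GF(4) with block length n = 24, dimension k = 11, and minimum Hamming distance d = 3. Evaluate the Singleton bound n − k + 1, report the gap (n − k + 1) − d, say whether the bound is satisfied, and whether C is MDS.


Singleton RHS = n − k + 1 = 14, slack = 11, bound satisfied, not MDS.

Singleton bound: d ≤ n − k + 1.
Here n = 24, k = 11, so n − k + 1 = 14.
Given d = 3, check d ≤ 14: YES.
Slack = (n − k + 1) − d = 11.
The code is NOT MDS (slack = 11 > 0).
Description: the claimed parameters are [24, 11, 3]_4; such a code would be non-MDS.


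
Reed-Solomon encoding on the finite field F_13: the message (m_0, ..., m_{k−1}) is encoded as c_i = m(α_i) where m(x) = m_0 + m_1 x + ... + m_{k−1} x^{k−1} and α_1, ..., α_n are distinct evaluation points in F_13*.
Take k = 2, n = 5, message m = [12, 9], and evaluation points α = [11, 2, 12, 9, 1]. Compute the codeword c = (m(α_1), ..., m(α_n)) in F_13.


c = [7, 4, 3, 2, 8]

Message polynomial: m(x) = 12 + 9·x (mod 13).
For each evaluation point α_i, compute m(α_i) mod 13:
  α_1 = 11: Horner steps 9 → 7, so m(11) = 7.
  α_2 = 2: Horner steps 9 → 4, so m(2) = 4.
  α_3 = 12: Horner steps 9 → 3, so m(12) = 3.
  α_4 = 9: Horner steps 9 → 2, so m(9) = 2.
  α_5 = 1: Horner steps 9 → 8, so m(1) = 8.
Codeword c = [7, 4, 3, 2, 8] ∈ F_13^5.


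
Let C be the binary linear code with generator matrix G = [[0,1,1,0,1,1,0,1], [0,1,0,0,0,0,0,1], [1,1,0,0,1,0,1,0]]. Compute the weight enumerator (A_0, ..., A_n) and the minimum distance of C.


Weight distribution: A_0 = 1, A_2 = 1, A_3 = 1, A_4 = 2, A_5 = 3. Minimum distance d = 2.

Enumerate all 2^3 = 8 messages m ∈ F_2^3.
For each, compute codeword c = mG in F_2^8, then tally its weight.
  m = 000 → c = 00000000, weight = 0.
  m = 100 → c = 01101101, weight = 5.
  m = 010 → c = 01000001, weight = 2.
  m = 110 → c = 00101100, weight = 3.
  m = 001 → c = 11001010, weight = 4.
  m = 101 → c = 10100111, weight = 5.
  m = 011 → c = 10001011, weight = 4.
  m = 111 → c = 11100110, weight = 5.
Tally weights:
  weight 0: 1 codewords.
  weight 2: 1 codewords.
  weight 3: 1 codewords.
  weight 4: 2 codewords.
  weight 5: 3 codewords.
Minimum distance d = smallest w > 0 with A_w > 0 = 2.
Sanity: Σ A_w = 8 = 2^3 = 8 ✓.


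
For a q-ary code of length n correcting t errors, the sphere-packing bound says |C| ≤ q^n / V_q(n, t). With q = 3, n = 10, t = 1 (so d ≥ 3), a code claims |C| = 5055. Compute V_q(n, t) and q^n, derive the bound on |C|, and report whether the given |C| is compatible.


V_q(n, t) = 21, q^n = 59049, Hamming bound = 2811, |C| = 5055 > bound (violated).

Step 1: Compute V_q(n, t) = Σ_{j=0}^1 C(n, j) (q−1)^j.
  j = 0: C(10,0)·(2)^0 = 1·1 = 1.
  j = 1: C(10,1)·(2)^1 = 10·2 = 20.
  V_q(n, t) = 1 + 20 = 21.
Step 2: q^n = 3^10 = 59049.
Step 3: Hamming bound ⌊q^n / V_q(n,t)⌋ = ⌊59049/21⌋ = 2811.
Step 4: Compare |C| = 5055 to 2811: violated.
The claimed |C| lies above the Hamming bound, so no 3-ary code of length 10 with d ≥ 3 can have 5055 codewords.


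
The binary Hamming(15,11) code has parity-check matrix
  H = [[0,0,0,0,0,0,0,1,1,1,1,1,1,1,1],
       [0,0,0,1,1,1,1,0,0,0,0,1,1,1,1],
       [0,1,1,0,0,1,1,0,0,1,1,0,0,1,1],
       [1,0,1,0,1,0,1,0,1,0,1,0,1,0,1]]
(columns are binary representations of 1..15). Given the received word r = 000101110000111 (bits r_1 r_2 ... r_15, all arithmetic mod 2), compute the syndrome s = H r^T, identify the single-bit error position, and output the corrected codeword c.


s = (0, 0, 0, 1)^T, error position = 1, corrected codeword c = 100101110000111

Compute s = H r^T mod 2 one row at a time:
  s_1 = 1 + 0 + 0 + 0 + 0 + 1 + 1 + 1 = 4 ≡ 0 (mod 2).
  s_2 = 1 + 0 + 1 + 1 + 0 + 1 + 1 + 1 = 6 ≡ 0 (mod 2).
  s_3 = 0 + 0 + 1 + 1 + 0 + 0 + 1 + 1 = 4 ≡ 0 (mod 2).
  s_4 = 0 + 0 + 0 + 1 + 0 + 0 + 1 + 1 = 3 ≡ 1 (mod 2).
s = (0, 0, 0, 1)^T — this equals column 1 of H (binary 0001), so error is at position 1.
Correct: flip bit 1 of r = 000101110000111 to get c = 100101110000111.


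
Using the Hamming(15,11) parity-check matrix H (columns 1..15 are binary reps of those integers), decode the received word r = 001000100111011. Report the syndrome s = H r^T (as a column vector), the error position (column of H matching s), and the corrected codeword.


s = (1, 0, 0, 0)^T, error position = 8, corrected codeword c = 001000110111011

Compute s = H r^T mod 2 one row at a time:
  s_1 = 0 + 0 + 1 + 1 + 1 + 0 + 1 + 1 = 5 ≡ 1 (mod 2).
  s_2 = 0 + 0 + 0 + 1 + 1 + 0 + 1 + 1 = 4 ≡ 0 (mod 2).
  s_3 = 0 + 1 + 0 + 1 + 1 + 1 + 1 + 1 = 6 ≡ 0 (mod 2).
  s_4 = 0 + 1 + 0 + 1 + 0 + 1 + 0 + 1 = 4 ≡ 0 (mod 2).
s = (1, 0, 0, 0)^T — this equals column 8 of H (binary 1000), so error is at position 8.
Correct: flip bit 8 of r = 001000100111011 to get c = 001000110111011.


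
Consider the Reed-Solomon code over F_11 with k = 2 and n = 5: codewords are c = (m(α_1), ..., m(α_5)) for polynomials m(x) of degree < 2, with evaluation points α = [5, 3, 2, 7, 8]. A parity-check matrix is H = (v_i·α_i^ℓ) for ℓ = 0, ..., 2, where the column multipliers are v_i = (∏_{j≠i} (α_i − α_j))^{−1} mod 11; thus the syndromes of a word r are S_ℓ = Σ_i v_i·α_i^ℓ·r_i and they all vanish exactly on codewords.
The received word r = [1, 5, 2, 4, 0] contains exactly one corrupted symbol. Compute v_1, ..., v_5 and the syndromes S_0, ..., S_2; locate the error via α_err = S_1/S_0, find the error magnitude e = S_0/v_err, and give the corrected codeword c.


S = (10, 8, 2), error at position 2, error magnitude e = 7, c = [1, 9, 2, 4, 0].

Step 1: column multipliers v_i = (∏_{j≠i}(α_i − α_j))^{−1} mod 11.
  i = 1 (α = 5): (5−3)(5−2)(5−7)(5−8) = 2·3·(−2)·(−3) = 36 ≡ 3, so v_1 = 3^{−1} = 4 (mod 11).
  i = 2 (α = 3): (3−5)(3−2)(3−7)(3−8) = (−2)·1·(−4)·(−5) = −40 ≡ 4, so v_2 = 4^{−1} = 3 (mod 11).
  i = 3 (α = 2): (2−5)(2−3)(2−7)(2−8) = (−3)·(−1)·(−5)·(−6) = 90 ≡ 2, so v_3 = 2^{−1} = 6 (mod 11).
  i = 4 (α = 7): (7−5)(7−3)(7−2)(7−8) = 2·4·5·(−1) = −40 ≡ 4, so v_4 = 4^{−1} = 3 (mod 11).
  i = 5 (α = 8): (8−5)(8−3)(8−2)(8−7) = 3·5·6·1 = 90 ≡ 2, so v_5 = 2^{−1} = 6 (mod 11).
  v = [4, 3, 6, 3, 6].
Step 2: syndromes of r = [1, 5, 2, 4, 0] (all sums mod 11).
  S_0 = Σ v_i r_i = 4·1 + 3·5 + 6·2 + 3·4 + 6·0 = 43 ≡ 10.
  S_1 = Σ v_i α_i r_i = 4·5·1 + 3·3·5 + 6·2·2 + 3·7·4 + 6·8·0 = 173 ≡ 8.
  α_i^2 mod 11 = [3, 9, 4, 5, 9].
  S_2 = Σ v_i α_i^2 r_i = 4·3·1 + 3·9·5 + 6·4·2 + 3·5·4 + 6·9·0 = 255 ≡ 2.
  S = (10, 8, 2) ≠ 0, so r is not a codeword (an error is present).
Step 3: locate the error. For a single error e at position i, S_ℓ = v_i·e·α_i^ℓ, so α_err = S_1/S_0.
  S_0^{−1} = 10^{−1} = 10 (mod 11), so α_err = 8·10 = 80 ≡ 3 = α_2. Error position i = 2.
  Consistency check: S_2/S_1 = 2·7 = 14 ≡ 3 = α_err ✓ (single-error assumption holds).
Step 4: error magnitude e = S_0/v_2 = S_0·∏_{j≠2}(α_2 − α_j) = 10·4 = 40 ≡ 7 (mod 11).
Step 5: correct position 2: c_2 = r_2 − e = 5 − 7 ≡ 9 (mod 11). Hence c = [1, 9, 2, 4, 0].
  Check: interpolating c through the α_i gives m(x) = 10 + 7·x (degree < 2) with m(α_i) = c_i for every i, so c is indeed a codeword.


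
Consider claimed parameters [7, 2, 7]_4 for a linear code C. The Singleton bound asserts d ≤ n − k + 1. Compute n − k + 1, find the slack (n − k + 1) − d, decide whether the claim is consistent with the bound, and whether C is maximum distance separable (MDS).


Singleton RHS = n − k + 1 = 6, slack = -1, bound violated (no such code; not MDS).

Singleton bound: d ≤ n − k + 1.
Here n = 7, k = 2, so n − k + 1 = 6.
Given d = 7, check d ≤ 6: NO.
Slack = (n − k + 1) − d = -1.
The slack is negative: d = 7 exceeds n − k + 1 = 6 by 1, so the Singleton bound is violated and no linear [7, 2, 7]_4 code can exist. In particular it is not MDS (MDS requires d = n − k + 1 exactly).
Description: the claimed parameters are [7, 2, 7]_4; such a code would be impossible (violates the Singleton bound).


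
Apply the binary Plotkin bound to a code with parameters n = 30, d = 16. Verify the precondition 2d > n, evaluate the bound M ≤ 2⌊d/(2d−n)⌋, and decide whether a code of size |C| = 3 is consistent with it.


Plotkin bound M ≤ 16; given |C| = 3 ≤ bound (satisfied).

Check applicability: 2d = 32, n = 30.
2d − n = 2 > 0, so Plotkin applies.
Compute d/(2d−n) = 16/2 ≈ 8.0000.
⌊d/(2d−n)⌋ = 8.
Plotkin bound: M ≤ 2·8 = 16.
Given |C| = 3, check: satisfied.
This |C| is below the Plotkin bound.


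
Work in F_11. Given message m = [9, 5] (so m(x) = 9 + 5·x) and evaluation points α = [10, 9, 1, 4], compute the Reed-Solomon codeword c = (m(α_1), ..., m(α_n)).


c = [4, 10, 3, 7]

Message polynomial: m(x) = 9 + 5·x (mod 11).
For each evaluation point α_i, compute m(α_i) mod 11:
  α_1 = 10: Horner steps 5 → 4, so m(10) = 4.
  α_2 = 9: Horner steps 5 → 10, so m(9) = 10.
  α_3 = 1: Horner steps 5 → 3, so m(1) = 3.
  α_4 = 4: Horner steps 5 → 7, so m(4) = 7.
Codeword c = [4, 10, 3, 7] ∈ F_11^4.


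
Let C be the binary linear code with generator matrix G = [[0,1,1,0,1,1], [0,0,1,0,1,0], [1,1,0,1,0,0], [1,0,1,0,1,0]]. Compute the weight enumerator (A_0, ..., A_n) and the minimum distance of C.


Weight distribution: A_0 = 1, A_1 = 1, A_2 = 4, A_3 = 4, A_4 = 3, A_5 = 3. Minimum distance d = 1.

Enumerate all 2^4 = 16 messages m ∈ F_2^4.
For each, compute codeword c = mG in F_2^6, then tally its weight.
  m = 0000 → c = 000000, weight = 0.
  m = 1000 → c = 011011, weight = 4.
  m = 0100 → c = 001010, weight = 2.
  m = 1100 → c = 010001, weight = 2.
  m = 0010 → c = 110100, weight = 3.
  m = 1010 → c = 101111, weight = 5.
  m = 0110 → c = 111110, weight = 5.
  m = 1110 → c = 100101, weight = 3.
  m = 0001 → c = 101010, weight = 3.
  m = 1001 → c = 110001, weight = 3.
  m = 0101 → c = 100000, weight = 1.
  m = 1101 → c = 111011, weight = 5.
  m = 0011 → c = 011110, weight = 4.
  m = 1011 → c = 000101, weight = 2.
  m = 0111 → c = 010100, weight = 2.
  m = 1111 → c = 001111, weight = 4.
Tally weights:
  weight 0: 1 codewords.
  weight 1: 1 codewords.
  weight 2: 4 codewords.
  weight 3: 4 codewords.
  weight 4: 3 codewords.
  weight 5: 3 codewords.
Minimum distance d = smallest w > 0 with A_w > 0 = 1.
Sanity: Σ A_w = 16 = 2^4 = 16 ✓.


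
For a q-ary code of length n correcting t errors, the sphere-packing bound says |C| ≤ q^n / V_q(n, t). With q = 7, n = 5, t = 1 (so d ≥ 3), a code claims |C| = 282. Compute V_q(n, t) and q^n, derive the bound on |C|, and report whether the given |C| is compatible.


V_q(n, t) = 31, q^n = 16807, Hamming bound = 542, |C| = 282 ≤ bound (satisfied).

Step 1: Compute V_q(n, t) = Σ_{j=0}^1 C(n, j) (q−1)^j.
  j = 0: C(5,0)·(6)^0 = 1·1 = 1.
  j = 1: C(5,1)·(6)^1 = 5·6 = 30.
  V_q(n, t) = 1 + 30 = 31.
Step 2: q^n = 7^5 = 16807.
Step 3: Hamming bound ⌊q^n / V_q(n,t)⌋ = ⌊16807/31⌋ = 542.
Step 4: Compare |C| = 282 to 542: satisfied.
The claimed |C| lies below the Hamming bound.


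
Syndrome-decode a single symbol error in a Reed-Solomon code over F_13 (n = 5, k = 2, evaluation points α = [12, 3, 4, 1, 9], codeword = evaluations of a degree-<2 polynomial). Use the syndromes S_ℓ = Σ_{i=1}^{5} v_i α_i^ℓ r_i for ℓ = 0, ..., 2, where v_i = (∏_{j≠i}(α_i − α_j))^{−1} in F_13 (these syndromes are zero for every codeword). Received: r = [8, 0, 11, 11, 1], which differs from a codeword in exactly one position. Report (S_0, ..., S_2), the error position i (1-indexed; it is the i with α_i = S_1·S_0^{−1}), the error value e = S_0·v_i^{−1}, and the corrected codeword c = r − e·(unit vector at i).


S = (9, 9, 9), error at position 4, error magnitude e = 7, c = [8, 0, 11, 4, 1].

Step 1: column multipliers v_i = (∏_{j≠i}(α_i − α_j))^{−1} mod 13.
  i = 1 (α = 12): (12−3)(12−4)(12−1)(12−9) = 9·8·11·3 = 2376 ≡ 10, so v_1 = 10^{−1} = 4 (mod 13).
  i = 2 (α = 3): (3−12)(3−4)(3−1)(3−9) = (−9)·(−1)·2·(−6) = −108 ≡ 9, so v_2 = 9^{−1} = 3 (mod 13).
  i = 3 (α = 4): (4−12)(4−3)(4−1)(4−9) = (−8)·1·3·(−5) = 120 ≡ 3, so v_3 = 3^{−1} = 9 (mod 13).
  i = 4 (α = 1): (1−12)(1−3)(1−4)(1−9) = (−11)·(−2)·(−3)·(−8) = 528 ≡ 8, so v_4 = 8^{−1} = 5 (mod 13).
  i = 5 (α = 9): (9−12)(9−3)(9−4)(9−1) = (−3)·6·5·8 = −720 ≡ 8, so v_5 = 8^{−1} = 5 (mod 13).
  v = [4, 3, 9, 5, 5].
Step 2: syndromes of r = [8, 0, 11, 11, 1] (all sums mod 13).
  S_0 = Σ v_i r_i = 4·8 + 3·0 + 9·11 + 5·11 + 5·1 = 191 ≡ 9.
  S_1 = Σ v_i α_i r_i = 4·12·8 + 3·3·0 + 9·4·11 + 5·1·11 + 5·9·1 = 880 ≡ 9.
  α_i^2 mod 13 = [1, 9, 3, 1, 3].
  S_2 = Σ v_i α_i^2 r_i = 4·1·8 + 3·9·0 + 9·3·11 + 5·1·11 + 5·3·1 = 399 ≡ 9.
  S = (9, 9, 9) ≠ 0, so r is not a codeword (an error is present).
Step 3: locate the error. For a single error e at position i, S_ℓ = v_i·e·α_i^ℓ, so α_err = S_1/S_0.
  S_0^{−1} = 9^{−1} = 3 (mod 13), so α_err = 9·3 = 27 ≡ 1 = α_4. Error position i = 4.
  Consistency check: S_2/S_1 = 9·3 = 27 ≡ 1 = α_err ✓ (single-error assumption holds).
Step 4: error magnitude e = S_0/v_4 = S_0·∏_{j≠4}(α_4 − α_j) = 9·8 = 72 ≡ 7 (mod 13).
Step 5: correct position 4: c_4 = r_4 − e = 11 − 7 ≡ 4 (mod 13). Hence c = [8, 0, 11, 4, 1].
  Check: interpolating c through the α_i gives m(x) = 6 + 11·x (degree < 2) with m(α_i) = c_i for every i, so c is indeed a codeword.


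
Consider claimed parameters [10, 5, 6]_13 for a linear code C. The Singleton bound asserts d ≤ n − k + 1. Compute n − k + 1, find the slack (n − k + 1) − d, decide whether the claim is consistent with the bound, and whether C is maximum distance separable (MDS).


Singleton RHS = n − k + 1 = 6, slack = 0, bound satisfied, MDS.

Singleton bound: d ≤ n − k + 1.
Here n = 10, k = 5, so n − k + 1 = 6.
Given d = 6, check d ≤ 6: YES.
Slack = (n − k + 1) − d = 0.
The code is MDS (slack = 0).
Description: the claimed parameters are [10, 5, 6]_13; such a code would be MDS (meets Singleton bound).


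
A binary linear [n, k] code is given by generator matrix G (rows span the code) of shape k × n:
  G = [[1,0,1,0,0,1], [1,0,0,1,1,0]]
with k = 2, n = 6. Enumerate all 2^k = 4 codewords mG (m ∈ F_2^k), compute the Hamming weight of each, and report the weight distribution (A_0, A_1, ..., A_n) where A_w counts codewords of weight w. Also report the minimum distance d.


Weight distribution: A_0 = 1, A_3 = 2, A_4 = 1. Minimum distance d = 3.

Enumerate all 2^2 = 4 messages m ∈ F_2^2.
For each, compute codeword c = mG in F_2^6, then tally its weight.
  m = 00 → c = 000000, weight = 0.
  m = 10 → c = 101001, weight = 3.
  m = 01 → c = 100110, weight = 3.
  m = 11 → c = 001111, weight = 4.
Tally weights:
  weight 0: 1 codewords.
  weight 3: 2 codewords.
  weight 4: 1 codewords.
Minimum distance d = smallest w > 0 with A_w > 0 = 3.
Sanity: Σ A_w = 4 = 2^2 = 4 ✓.


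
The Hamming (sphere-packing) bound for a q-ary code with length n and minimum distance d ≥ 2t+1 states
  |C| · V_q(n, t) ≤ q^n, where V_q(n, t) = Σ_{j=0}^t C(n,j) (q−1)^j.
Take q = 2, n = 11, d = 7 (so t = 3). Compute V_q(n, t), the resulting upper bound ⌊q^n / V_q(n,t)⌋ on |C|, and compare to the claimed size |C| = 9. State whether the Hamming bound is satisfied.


V_q(n, t) = 232, q^n = 2048, Hamming bound = 8, |C| = 9 > bound (violated).

Step 1: Compute V_q(n, t) = Σ_{j=0}^3 C(n, j) (q−1)^j.
  j = 0: C(11,0)·(1)^0 = 1·1 = 1.
  j = 1: C(11,1)·(1)^1 = 11·1 = 11.
  j = 2: C(11,2)·(1)^2 = 55·1 = 55.
  j = 3: C(11,3)·(1)^3 = 165·1 = 165.
  V_q(n, t) = 1 + 11 + 55 + 165 = 232.
Step 2: q^n = 2^11 = 2048.
Step 3: Hamming bound ⌊q^n / V_q(n,t)⌋ = ⌊2048/232⌋ = 8.
Step 4: Compare |C| = 9 to 8: violated.
The claimed |C| lies above the Hamming bound, so no 2-ary code of length 11 with d ≥ 7 can have 9 codewords.


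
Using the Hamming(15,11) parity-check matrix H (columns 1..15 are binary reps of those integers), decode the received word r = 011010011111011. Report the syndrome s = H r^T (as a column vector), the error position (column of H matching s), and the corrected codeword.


s = (1, 0, 0, 1)^T, error position = 9, corrected codeword c = 011010010111011

Compute s = H r^T mod 2 one row at a time:
  s_1 = 1 + 1 + 1 + 1 + 1 + 0 + 1 + 1 = 7 ≡ 1 (mod 2).
  s_2 = 0 + 1 + 0 + 0 + 1 + 0 + 1 + 1 = 4 ≡ 0 (mod 2).
  s_3 = 1 + 1 + 0 + 0 + 1 + 1 + 1 + 1 = 6 ≡ 0 (mod 2).
  s_4 = 0 + 1 + 1 + 0 + 1 + 1 + 0 + 1 = 5 ≡ 1 (mod 2).
s = (1, 0, 0, 1)^T — this equals column 9 of H (binary 1001), so error is at position 9.
Correct: flip bit 9 of r = 011010011111011 to get c = 011010010111011.


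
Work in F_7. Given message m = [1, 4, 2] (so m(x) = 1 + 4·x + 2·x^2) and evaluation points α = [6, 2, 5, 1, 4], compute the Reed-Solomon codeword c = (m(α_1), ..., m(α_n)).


c = [6, 3, 1, 0, 0]

Message polynomial: m(x) = 1 + 4·x + 2·x^2 (mod 7).
For each evaluation point α_i, compute m(α_i) mod 7:
  α_1 = 6: Horner steps 2 → 2 → 6, so m(6) = 6.
  α_2 = 2: Horner steps 2 → 1 → 3, so m(2) = 3.
  α_3 = 5: Horner steps 2 → 0 → 1, so m(5) = 1.
  α_4 = 1: Horner steps 2 → 6 → 0, so m(1) = 0.
  α_5 = 4: Horner steps 2 → 5 → 0, so m(4) = 0.
Codeword c = [6, 3, 1, 0, 0] ∈ F_7^5.


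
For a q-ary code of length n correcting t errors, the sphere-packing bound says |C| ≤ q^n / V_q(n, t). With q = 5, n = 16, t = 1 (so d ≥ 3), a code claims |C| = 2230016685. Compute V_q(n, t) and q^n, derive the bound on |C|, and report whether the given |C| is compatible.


V_q(n, t) = 65, q^n = 152587890625, Hamming bound = 2347506009, |C| = 2230016685 ≤ bound (satisfied).

Step 1: Compute V_q(n, t) = Σ_{j=0}^1 C(n, j) (q−1)^j.
  j = 0: C(16,0)·(4)^0 = 1·1 = 1.
  j = 1: C(16,1)·(4)^1 = 16·4 = 64.
  V_q(n, t) = 1 + 64 = 65.
Step 2: q^n = 5^16 = 152587890625.
Step 3: Hamming bound ⌊q^n / V_q(n,t)⌋ = ⌊152587890625/65⌋ = 2347506009.
Step 4: Compare |C| = 2230016685 to 2347506009: satisfied.
The claimed |C| lies below the Hamming bound.
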